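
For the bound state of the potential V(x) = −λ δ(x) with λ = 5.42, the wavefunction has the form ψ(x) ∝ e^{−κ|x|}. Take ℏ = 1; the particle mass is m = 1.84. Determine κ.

Integrate −(ℏ²/2m)ψ'' − λδ(x)ψ = Eψ from −ε to +ε: the ψ'' term gives ψ'(0⁺) − ψ'(0⁻) and the δ term gives −(2mλ/ℏ²)ψ(0).
With ψ ∝ e^{−κ|x|} this yields −2κ = −2mλ/ℏ², so κ = mλ/ℏ² = 9.973.

κ = 9.97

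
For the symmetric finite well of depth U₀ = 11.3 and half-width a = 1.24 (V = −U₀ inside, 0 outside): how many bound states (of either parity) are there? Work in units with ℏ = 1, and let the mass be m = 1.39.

N = 5

Define the well-strength parameter z₀ = (a/ℏ)√(2mU₀) = 1.24 × √(2·1.39·11.3) = 6.950.
The even/odd transcendental equations gain one root per π/2 in z₀, giving N = 1 + ⌊2z₀/π⌋ = 1 + ⌊4.424⌋ = 5.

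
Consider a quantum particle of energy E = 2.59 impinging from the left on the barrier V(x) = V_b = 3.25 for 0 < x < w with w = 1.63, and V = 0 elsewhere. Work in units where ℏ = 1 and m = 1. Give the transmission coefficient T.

T = 0.0603

E < V_b: inside the barrier ψ ∝ e^{±κx} with κ = √(2m(V_b − E))/ℏ = 1.149.
κw = 1.873, sinh(κw) = 3.176.
Matching ψ, ψ′ at both faces gives T = [1 + V_b² sinh²(κw) / (4E(V_b − E))]⁻¹ = 1/16.58 = 0.0603.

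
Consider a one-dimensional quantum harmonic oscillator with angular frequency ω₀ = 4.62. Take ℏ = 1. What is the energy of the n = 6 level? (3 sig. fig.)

The oscillator eigenvalues are E_n = ℏω₀(n + ½), so E_6 = 4.62 × 6.5 = 30.03.

E = 30.0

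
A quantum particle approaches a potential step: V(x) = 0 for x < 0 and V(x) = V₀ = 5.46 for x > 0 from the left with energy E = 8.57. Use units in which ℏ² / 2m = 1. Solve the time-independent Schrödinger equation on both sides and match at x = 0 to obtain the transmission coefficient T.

T = 0.938

The wavenumbers are k₁ = √(2mE)/ℏ = 2.927 on the left and k₂ = √(2m(E − V₀))/ℏ = 1.764 on the right.
Matching ψ and ψ′ at x = 0 gives r = (k₁ − k₂)/(k₁ + k₂), so R = r² = 0.06156 and T = 1 − R = 0.9384.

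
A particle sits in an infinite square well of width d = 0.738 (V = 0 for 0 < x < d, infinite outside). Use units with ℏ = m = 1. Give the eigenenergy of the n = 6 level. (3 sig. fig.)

The infinite-well eigenfunctions ψ_n = √(2/d) sin(nπx/d) vanish at both walls, giving E_n = n²π²ℏ²/(2md²).
E_6 = 6² × π² / (2 × 1 × 0.738²) = 326.2.

E = 326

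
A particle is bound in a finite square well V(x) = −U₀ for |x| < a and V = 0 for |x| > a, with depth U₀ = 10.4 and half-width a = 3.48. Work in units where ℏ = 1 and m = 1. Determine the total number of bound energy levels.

N = 11

The dimensionless depth is z₀ = a√(2mU₀)/ℏ = 3.48 × √(20.80) = 15.87.
The even/odd transcendental equations gain one root per π/2 in z₀, giving N = 1 + ⌊2z₀/π⌋ = 1 + ⌊10.10⌋ = 11.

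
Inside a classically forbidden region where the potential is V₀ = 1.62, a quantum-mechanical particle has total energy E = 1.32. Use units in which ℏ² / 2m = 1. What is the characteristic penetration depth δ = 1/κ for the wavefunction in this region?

δ = 1.83

Since E < V₀ the TISE in this region is ψ'' = κ²ψ with κ = √(2m(V₀ − E))/ℏ.
κ = √(2 × 0.5 × 0.3) = 0.5477. The penetration depth is δ = 1/κ = 1.83.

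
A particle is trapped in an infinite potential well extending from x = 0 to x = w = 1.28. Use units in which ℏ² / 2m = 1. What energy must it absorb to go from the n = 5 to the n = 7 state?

E_n = n²π²ℏ²/(2mw²), so ΔE = (7² − 5²) π²ℏ²/(2mw²).
ΔE = 24 × π² / (2 × 0.5 × 1.28²) = 144.6.

ΔE = 145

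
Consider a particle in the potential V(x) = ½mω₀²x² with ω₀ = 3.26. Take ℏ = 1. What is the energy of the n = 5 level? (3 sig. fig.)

The oscillator eigenvalues are E_n = ℏω₀(n + ½), so E_5 = 3.26 × 5.5 = 17.93.

E = 17.9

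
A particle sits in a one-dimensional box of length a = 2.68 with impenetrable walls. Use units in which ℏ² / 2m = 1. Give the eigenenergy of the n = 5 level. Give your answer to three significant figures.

E = 34.4

The infinite-well eigenfunctions ψ_n = √(2/a) sin(nπx/a) vanish at both walls, giving E_n = n²π²ℏ²/(2ma²).
E_5 = 5² × π² / (2 × 0.5 × 2.68²) = 34.35.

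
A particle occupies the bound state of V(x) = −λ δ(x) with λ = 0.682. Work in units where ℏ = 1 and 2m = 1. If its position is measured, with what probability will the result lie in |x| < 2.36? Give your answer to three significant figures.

The normalised bound state is ψ = √κ e^{−κ|x|} with κ = mλ/ℏ² = 0.3410.
P(|x| < d) = ∫_{−d}^{d} κ e^{−2κ|x|} dx = 1 − e^{−2κd} = 1 − e^{−1.610} = 0.8000.

P = 0.800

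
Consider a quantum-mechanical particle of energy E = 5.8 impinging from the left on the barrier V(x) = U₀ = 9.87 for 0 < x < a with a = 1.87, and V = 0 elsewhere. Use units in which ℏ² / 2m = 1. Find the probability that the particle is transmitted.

T = 0.00205

Since E < U₀ the interior solution is evanescent with decay constant κ = √(2m(U₀ − E))/ℏ = 2.017.
κa = 3.773, sinh(κa) = 21.73.
The exact tunnelling result is T⁻¹ = 1 + U₀² sinh²(κa) / [4E(U₀ − E)] = 488.4, so T = 0.00205.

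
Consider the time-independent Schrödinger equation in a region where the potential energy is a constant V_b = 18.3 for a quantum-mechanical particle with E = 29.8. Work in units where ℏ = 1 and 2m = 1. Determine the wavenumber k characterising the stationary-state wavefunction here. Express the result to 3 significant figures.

k = 3.39

With E > V_b the solution is oscillatory, ψ ∝ e^{±ikx} with k = √(2m(E − V_b))/ℏ.
k = √(2 × 0.5 × 11.5) = 3.391.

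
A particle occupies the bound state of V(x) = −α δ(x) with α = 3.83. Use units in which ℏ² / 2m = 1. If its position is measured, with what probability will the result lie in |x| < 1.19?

P = 0.990

The normalised bound state is ψ = √κ e^{−κ|x|} with κ = mα/ℏ² = 1.915.
P(|x| < d) = ∫_{−d}^{d} κ e^{−2κ|x|} dx = 1 − e^{−2κd} = 1 − e^{−4.558} = 0.9895.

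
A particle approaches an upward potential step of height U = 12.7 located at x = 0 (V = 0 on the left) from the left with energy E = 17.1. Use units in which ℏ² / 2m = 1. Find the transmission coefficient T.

T = 0.893

On each side the TISE gives plane waves with k = √(2m(E − V))/ℏ: k₁ = √(2·½·17.1) = 4.135, k₂ = √(2·½·4.4) = 2.098.
Continuity of ψ and ψ′ at the step yields the reflection amplitude r = (k₁ − k₂)/(k₁ + k₂) = 0.3269; thus R = |r|² = 0.1069, T = 0.8931.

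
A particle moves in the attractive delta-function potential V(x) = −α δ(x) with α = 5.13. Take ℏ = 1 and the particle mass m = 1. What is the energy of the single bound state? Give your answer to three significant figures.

For x ≠ 0 the bound state is ψ ∝ e^{−κ|x|}; integrating the TISE across the delta gives the cusp condition 2κ = 2mα/ℏ², so κ = 5.130.
Then E = −ℏ²κ²/(2m) = −mα²/(2ℏ²) = -13.16.

E = -13.2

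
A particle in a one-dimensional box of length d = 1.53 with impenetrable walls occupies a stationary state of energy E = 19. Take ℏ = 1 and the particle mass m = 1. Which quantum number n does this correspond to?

From E_n = n²π²ℏ²/(2md²) invert to n = √(2md²E)/(πℏ).
n = (1.53/π) × √(2 × 1 × 19) = 3.002 → n = 3.

n = 3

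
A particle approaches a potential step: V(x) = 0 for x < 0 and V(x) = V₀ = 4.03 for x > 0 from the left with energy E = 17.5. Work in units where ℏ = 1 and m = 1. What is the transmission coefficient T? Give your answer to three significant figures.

The wavenumbers are k₁ = √(2mE)/ℏ = 5.916 on the left and k₂ = √(2m(E − V₀))/ℏ = 5.190 on the right.
Continuity of ψ and ψ′ at the step yields the reflection amplitude r = (k₁ − k₂)/(k₁ + k₂) = 0.06534; thus R = |r|² = 0.004269, T = 0.9957.

T = 0.996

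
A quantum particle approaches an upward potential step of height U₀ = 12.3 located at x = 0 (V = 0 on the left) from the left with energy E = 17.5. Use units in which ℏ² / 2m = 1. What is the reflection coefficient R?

R = 0.0867

The wavenumbers are k₁ = √(2mE)/ℏ = 4.183 on the left and k₂ = √(2m(E − U₀))/ℏ = 2.280 on the right.
Continuity of ψ and ψ′ at the step yields the reflection amplitude r = (k₁ − k₂)/(k₁ + k₂) = 0.2944; thus R = |r|² = 0.08668, T = 0.9133.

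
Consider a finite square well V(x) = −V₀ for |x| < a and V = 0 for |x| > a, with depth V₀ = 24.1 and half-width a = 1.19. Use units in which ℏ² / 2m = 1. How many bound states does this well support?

N = 4

Define the well-strength parameter z₀ = (a/ℏ)√(2mV₀) = 1.19 × √(2·0.5·24.1) = 5.842.
The even/odd transcendental equations gain one root per π/2 in z₀, giving N = 1 + ⌊2z₀/π⌋ = 1 + ⌊3.719⌋ = 4.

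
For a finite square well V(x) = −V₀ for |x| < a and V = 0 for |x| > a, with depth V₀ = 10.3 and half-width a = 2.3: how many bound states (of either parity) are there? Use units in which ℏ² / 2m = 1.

The dimensionless depth is z₀ = a√(2mV₀)/ℏ = 2.3 × √(10.30) = 7.382.
A new bound state (alternating even/odd) appears each time z₀ passes a multiple of π/2, so N = ⌊2z₀/π⌋ + 1 = ⌊4.699⌋ + 1 = 5.

N = 5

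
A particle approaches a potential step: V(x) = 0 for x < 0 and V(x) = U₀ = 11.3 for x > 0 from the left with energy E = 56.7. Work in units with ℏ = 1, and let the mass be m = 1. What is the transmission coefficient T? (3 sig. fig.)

T = 0.997

On each side the TISE gives plane waves with k = √(2m(E − V))/ℏ: k₁ = √(2·1·56.7) = 10.65, k₂ = √(2·1·45.4) = 9.529.
Continuity of ψ and ψ′ at the step yields the reflection amplitude r = (k₁ − k₂)/(k₁ + k₂) = 0.05551; thus R = |r|² = 0.003081, T = 0.9969.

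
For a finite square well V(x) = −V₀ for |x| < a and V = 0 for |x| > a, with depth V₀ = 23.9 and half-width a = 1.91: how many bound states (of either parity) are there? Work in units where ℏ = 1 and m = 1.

N = 9

The dimensionless depth is z₀ = a√(2mV₀)/ℏ = 1.91 × √(47.80) = 13.21.
A new bound state (alternating even/odd) appears each time z₀ passes a multiple of π/2, so N = ⌊2z₀/π⌋ + 1 = ⌊8.407⌋ + 1 = 9.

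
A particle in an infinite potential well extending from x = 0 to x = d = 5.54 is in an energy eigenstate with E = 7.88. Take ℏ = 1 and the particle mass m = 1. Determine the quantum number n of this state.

n = 7

For an infinite well E_n = n²π²ℏ²/(2md²), so n = (d/πℏ)√(2mE).
n = (5.54/π) × √(2 × 1 × 7.88) = 7.001 → n = 7.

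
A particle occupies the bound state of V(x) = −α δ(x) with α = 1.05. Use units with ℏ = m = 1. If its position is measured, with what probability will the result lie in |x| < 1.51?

The normalised bound state is ψ = √κ e^{−κ|x|} with κ = mα/ℏ² = 1.050.
P(|x| < d) = ∫_{−d}^{d} κ e^{−2κ|x|} dx = 1 − e^{−2κd} = 1 − e^{−3.171} = 0.9580.

P = 0.958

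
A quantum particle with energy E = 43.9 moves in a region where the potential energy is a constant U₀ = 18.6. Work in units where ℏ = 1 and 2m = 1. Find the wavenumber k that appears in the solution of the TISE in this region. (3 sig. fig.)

k = 5.03

With E > U₀ the solution is oscillatory, ψ ∝ e^{±ikx} with k = √(2m(E − U₀))/ℏ.
k = √(2 × 0.5 × 25.3) = 5.030.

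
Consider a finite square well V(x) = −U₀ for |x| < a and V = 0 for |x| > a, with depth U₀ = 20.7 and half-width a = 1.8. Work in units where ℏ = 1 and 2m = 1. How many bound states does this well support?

Define the well-strength parameter z₀ = (a/ℏ)√(2mU₀) = 1.8 × √(2·0.5·20.7) = 8.190.
The even/odd transcendental equations gain one root per π/2 in z₀, giving N = 1 + ⌊2z₀/π⌋ = 1 + ⌊5.214⌋ = 6.

N = 6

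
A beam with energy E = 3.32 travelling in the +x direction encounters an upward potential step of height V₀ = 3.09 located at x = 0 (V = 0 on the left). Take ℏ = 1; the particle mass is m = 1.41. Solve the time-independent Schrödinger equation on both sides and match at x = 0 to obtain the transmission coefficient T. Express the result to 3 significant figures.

T = 0.660

On each side the TISE gives plane waves with k = √(2m(E − V))/ℏ: k₁ = √(2·1.41·3.32) = 3.060, k₂ = √(2·1.41·0.23) = 0.8054.
Continuity of ψ and ψ′ at the step yields the reflection amplitude r = (k₁ − k₂)/(k₁ + k₂) = 0.5833; thus R = |r|² = 0.3402, T = 0.6598.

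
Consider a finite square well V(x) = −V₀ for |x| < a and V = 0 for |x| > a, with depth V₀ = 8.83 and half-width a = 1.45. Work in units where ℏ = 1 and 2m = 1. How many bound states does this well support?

Define the well-strength parameter z₀ = (a/ℏ)√(2mV₀) = 1.45 × √(2·0.5·8.83) = 4.309.
A new bound state (alternating even/odd) appears each time z₀ passes a multiple of π/2, so N = ⌊2z₀/π⌋ + 1 = ⌊2.743⌋ + 1 = 3.

N = 3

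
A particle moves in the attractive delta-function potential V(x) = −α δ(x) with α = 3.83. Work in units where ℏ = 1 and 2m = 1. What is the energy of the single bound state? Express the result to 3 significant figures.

For x ≠ 0 the bound state is ψ ∝ e^{−κ|x|}; integrating the TISE across the delta gives the cusp condition 2κ = 2mα/ℏ², so κ = 1.915.
Then E = −ℏ²κ²/(2m) = −mα²/(2ℏ²) = -3.667.

E = -3.67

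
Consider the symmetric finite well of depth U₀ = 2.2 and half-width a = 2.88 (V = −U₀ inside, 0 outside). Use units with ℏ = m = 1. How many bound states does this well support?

N = 4

Define the well-strength parameter z₀ = (a/ℏ)√(2mU₀) = 2.88 × √(2·1·2.2) = 6.041.
A new bound state (alternating even/odd) appears each time z₀ passes a multiple of π/2, so N = ⌊2z₀/π⌋ + 1 = ⌊3.846⌋ + 1 = 4.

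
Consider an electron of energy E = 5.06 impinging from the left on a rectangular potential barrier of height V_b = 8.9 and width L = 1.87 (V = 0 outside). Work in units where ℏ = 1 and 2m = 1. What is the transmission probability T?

T = 0.00257

E < V_b: inside the barrier ψ ∝ e^{±κx} with κ = √(2m(V_b − E))/ℏ = 1.960.
κL = 3.664, sinh(κL) = 19.50.
The exact tunnelling result is T⁻¹ = 1 + V_b² sinh²(κL) / [4E(V_b − E)] = 388.7, so T = 0.00257.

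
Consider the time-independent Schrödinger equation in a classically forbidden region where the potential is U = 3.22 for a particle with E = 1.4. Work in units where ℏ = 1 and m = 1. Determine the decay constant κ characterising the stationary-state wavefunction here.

Since E < U the TISE in this region is ψ'' = κ²ψ with κ = √(2m(U − E))/ℏ.
κ = √(2 × 1 × 1.82) = 1.908.

κ = 1.91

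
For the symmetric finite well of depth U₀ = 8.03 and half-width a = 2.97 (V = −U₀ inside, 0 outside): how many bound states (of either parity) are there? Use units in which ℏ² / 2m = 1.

N = 6

The dimensionless depth is z₀ = a√(2mU₀)/ℏ = 2.97 × √(8.030) = 8.416.
A new bound state (alternating even/odd) appears each time z₀ passes a multiple of π/2, so N = ⌊2z₀/π⌋ + 1 = ⌊5.358⌋ + 1 = 6.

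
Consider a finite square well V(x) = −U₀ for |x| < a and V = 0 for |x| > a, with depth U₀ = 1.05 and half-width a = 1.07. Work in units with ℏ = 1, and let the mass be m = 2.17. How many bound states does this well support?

The dimensionless depth is z₀ = a√(2mU₀)/ℏ = 1.07 × √(4.557) = 2.284.
The even/odd transcendental equations gain one root per π/2 in z₀, giving N = 1 + ⌊2z₀/π⌋ = 1 + ⌊1.454⌋ = 2.

N = 2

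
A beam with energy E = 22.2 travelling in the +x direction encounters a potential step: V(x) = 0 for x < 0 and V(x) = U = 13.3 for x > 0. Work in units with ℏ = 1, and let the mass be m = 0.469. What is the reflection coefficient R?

R = 0.0505

On each side the TISE gives plane waves with k = √(2m(E − V))/ℏ: k₁ = √(2·0.469·22.2) = 4.563, k₂ = √(2·0.469·8.9) = 2.889.
Matching ψ and ψ′ at x = 0 gives r = (k₁ − k₂)/(k₁ + k₂), so R = r² = 0.05045 and T = 1 − R = 0.9495.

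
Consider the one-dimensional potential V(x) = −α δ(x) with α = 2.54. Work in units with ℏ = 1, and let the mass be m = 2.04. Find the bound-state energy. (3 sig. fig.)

The bound state is ψ(x) = √κ e^{−κ|x|}. The derivative jump ψ'(0⁺) − ψ'(0⁻) = −(2mα/ℏ²)ψ(0) fixes κ = mα/ℏ² = 5.182.
Then E = −ℏ²κ²/(2m) = −mα²/(2ℏ²) = -6.581.

E = -6.58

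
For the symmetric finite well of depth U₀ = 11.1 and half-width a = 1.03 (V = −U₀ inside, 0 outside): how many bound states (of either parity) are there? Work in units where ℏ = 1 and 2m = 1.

The dimensionless depth is z₀ = a√(2mU₀)/ℏ = 1.03 × √(11.10) = 3.432.
The even/odd transcendental equations gain one root per π/2 in z₀, giving N = 1 + ⌊2z₀/π⌋ = 1 + ⌊2.185⌋ = 3.

N = 3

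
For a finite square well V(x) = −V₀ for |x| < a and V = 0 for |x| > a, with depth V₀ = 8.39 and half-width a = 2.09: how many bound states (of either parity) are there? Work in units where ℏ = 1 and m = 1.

The dimensionless depth is z₀ = a√(2mV₀)/ℏ = 2.09 × √(16.78) = 8.561.
A new bound state (alternating even/odd) appears each time z₀ passes a multiple of π/2, so N = ⌊2z₀/π⌋ + 1 = ⌊5.450⌋ + 1 = 6.

N = 6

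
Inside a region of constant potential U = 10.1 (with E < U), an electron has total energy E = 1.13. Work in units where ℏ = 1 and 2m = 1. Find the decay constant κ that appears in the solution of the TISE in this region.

Since E < U the TISE in this region is ψ'' = κ²ψ with κ = √(2m(U − E))/ℏ.
κ = √(2 × 0.5 × 8.97) = 2.995.

κ = 2.99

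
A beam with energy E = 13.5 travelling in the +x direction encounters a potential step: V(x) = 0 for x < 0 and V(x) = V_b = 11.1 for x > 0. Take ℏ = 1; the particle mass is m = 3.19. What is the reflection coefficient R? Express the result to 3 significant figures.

R = 0.166

The wavenumbers are k₁ = √(2mE)/ℏ = 9.281 on the left and k₂ = √(2m(E − V_b))/ℏ = 3.913 on the right.
Continuity of ψ and ψ′ at the step yields the reflection amplitude r = (k₁ − k₂)/(k₁ + k₂) = 0.4068; thus R = |r|² = 0.1655, T = 0.8345.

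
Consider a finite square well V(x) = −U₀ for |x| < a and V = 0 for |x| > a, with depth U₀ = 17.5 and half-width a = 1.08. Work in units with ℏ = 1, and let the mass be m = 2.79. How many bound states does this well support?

Define the well-strength parameter z₀ = (a/ℏ)√(2mU₀) = 1.08 × √(2·2.79·17.5) = 10.67.
The even/odd transcendental equations gain one root per π/2 in z₀, giving N = 1 + ⌊2z₀/π⌋ = 1 + ⌊6.794⌋ = 7.

N = 7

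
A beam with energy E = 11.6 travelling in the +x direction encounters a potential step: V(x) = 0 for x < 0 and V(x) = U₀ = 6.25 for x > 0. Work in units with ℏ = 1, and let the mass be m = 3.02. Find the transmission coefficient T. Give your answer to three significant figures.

The wavenumbers are k₁ = √(2mE)/ℏ = 8.370 on the left and k₂ = √(2m(E − U₀))/ℏ = 5.685 on the right.
Continuity of ψ and ψ′ at the step yields the reflection amplitude r = (k₁ − k₂)/(k₁ + k₂) = 0.1911; thus R = |r|² = 0.03652, T = 0.9635.

T = 0.963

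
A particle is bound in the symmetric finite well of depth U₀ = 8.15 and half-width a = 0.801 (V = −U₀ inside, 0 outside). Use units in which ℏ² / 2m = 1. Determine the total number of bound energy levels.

The dimensionless depth is z₀ = a√(2mU₀)/ℏ = 0.801 × √(8.150) = 2.287.
The even/odd transcendental equations gain one root per π/2 in z₀, giving N = 1 + ⌊2z₀/π⌋ = 1 + ⌊1.456⌋ = 2.

N = 2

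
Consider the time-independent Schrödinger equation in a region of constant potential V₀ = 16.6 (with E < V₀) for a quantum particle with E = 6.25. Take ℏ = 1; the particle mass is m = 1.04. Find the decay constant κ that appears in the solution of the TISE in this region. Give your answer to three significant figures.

Since E < V₀ the TISE in this region is ψ'' = κ²ψ with κ = √(2m(V₀ − E))/ℏ.
κ = √(2 × 1.04 × 10.35) = 4.640.

κ = 4.64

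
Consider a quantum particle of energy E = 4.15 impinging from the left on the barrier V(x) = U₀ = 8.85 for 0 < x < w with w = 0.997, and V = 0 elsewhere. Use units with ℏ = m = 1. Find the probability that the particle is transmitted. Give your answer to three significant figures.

Since E < U₀ the interior solution is evanescent with decay constant κ = √(2m(U₀ − E))/ℏ = 3.066.
κw = 3.057, sinh(κw) = 10.61.
The exact tunnelling result is T⁻¹ = 1 + U₀² sinh²(κw) / [4E(U₀ − E)] = 113.9, so T = 0.00878.

T = 0.00878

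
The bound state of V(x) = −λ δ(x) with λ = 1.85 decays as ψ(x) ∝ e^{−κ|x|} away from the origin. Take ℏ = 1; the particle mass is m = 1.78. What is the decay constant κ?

κ = 3.29

Integrate −(ℏ²/2m)ψ'' − λδ(x)ψ = Eψ from −ε to +ε: the ψ'' term gives ψ'(0⁺) − ψ'(0⁻) and the δ term gives −(2mλ/ℏ²)ψ(0).
With ψ ∝ e^{−κ|x|} this yields −2κ = −2mλ/ℏ², so κ = mλ/ℏ² = 3.293.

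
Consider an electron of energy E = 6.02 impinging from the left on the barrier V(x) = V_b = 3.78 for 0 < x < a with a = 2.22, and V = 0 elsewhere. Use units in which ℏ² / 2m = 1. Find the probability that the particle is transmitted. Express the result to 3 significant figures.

E > V_b: inside the barrier k₂ = √(2m(E − V_b))/ℏ = 1.497, k₂a = 3.323.
T = [1 + V_b² sin²(k₂a) / (4E(E − V_b))]⁻¹ = 1/1.009 = 0.991.

T = 0.991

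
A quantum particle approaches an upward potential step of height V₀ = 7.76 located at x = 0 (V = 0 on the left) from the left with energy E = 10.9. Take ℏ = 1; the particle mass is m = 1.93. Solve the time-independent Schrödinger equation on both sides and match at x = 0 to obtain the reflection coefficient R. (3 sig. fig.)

R = 0.0909

The wavenumbers are k₁ = √(2mE)/ℏ = 6.486 on the left and k₂ = √(2m(E − V₀))/ℏ = 3.481 on the right.
Continuity of ψ and ψ′ at the step yields the reflection amplitude r = (k₁ − k₂)/(k₁ + k₂) = 0.3015; thus R = |r|² = 0.09088, T = 0.9091.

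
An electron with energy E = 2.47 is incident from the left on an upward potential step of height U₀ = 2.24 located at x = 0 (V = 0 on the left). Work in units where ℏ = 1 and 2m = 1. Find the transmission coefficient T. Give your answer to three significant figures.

T = 0.717

On each side the TISE gives plane waves with k = √(2m(E − V))/ℏ: k₁ = √(2·½·2.47) = 1.572, k₂ = √(2·½·0.23) = 0.4796.
Continuity of ψ and ψ′ at the step yields the reflection amplitude r = (k₁ − k₂)/(k₁ + k₂) = 0.5324; thus R = |r|² = 0.2834, T = 0.7166.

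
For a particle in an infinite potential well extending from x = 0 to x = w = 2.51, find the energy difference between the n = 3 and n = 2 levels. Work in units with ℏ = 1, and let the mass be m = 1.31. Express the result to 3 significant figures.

E_n = n²π²ℏ²/(2mw²), so ΔE = (3² − 2²) π²ℏ²/(2mw²).
ΔE = 5 × π² / (2 × 1.31 × 2.51²) = 2.990.

ΔE = 2.99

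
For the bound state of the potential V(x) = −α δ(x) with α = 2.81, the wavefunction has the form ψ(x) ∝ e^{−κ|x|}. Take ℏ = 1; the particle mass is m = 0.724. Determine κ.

Integrating the TISE across x = 0 gives the cusp condition ψ'(0⁺) − ψ'(0⁻) = −(2mα/ℏ²)ψ(0).
With ψ ∝ e^{−κ|x|} this yields −2κ = −2mα/ℏ², so κ = mα/ℏ² = 2.034.

κ = 2.03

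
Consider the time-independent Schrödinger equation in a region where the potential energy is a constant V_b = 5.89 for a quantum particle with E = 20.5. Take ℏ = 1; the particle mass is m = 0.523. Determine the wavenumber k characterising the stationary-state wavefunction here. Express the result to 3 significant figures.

With E > V_b the solution is oscillatory, ψ ∝ e^{±ikx} with k = √(2m(E − V_b))/ℏ.
k = √(2 × 0.523 × 14.61) = 3.909.

k = 3.91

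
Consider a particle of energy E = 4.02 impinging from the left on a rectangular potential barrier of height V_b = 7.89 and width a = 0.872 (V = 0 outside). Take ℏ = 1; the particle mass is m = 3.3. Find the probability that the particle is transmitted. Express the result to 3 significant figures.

Since E < V_b the interior solution is evanescent with decay constant κ = √(2m(V_b − E))/ℏ = 5.054.
κa = 4.407, sinh(κa) = 41.01.
The exact tunnelling result is T⁻¹ = 1 + V_b² sinh²(κa) / [4E(V_b − E)] = 1683, so T = 0.000594.

T = 0.000594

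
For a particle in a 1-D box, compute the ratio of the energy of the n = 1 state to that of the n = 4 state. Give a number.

E_n = n²π²ℏ²/(2mL²) so the ratio is n₂²/n₁² = 1/16 = 0.0625.

0.0625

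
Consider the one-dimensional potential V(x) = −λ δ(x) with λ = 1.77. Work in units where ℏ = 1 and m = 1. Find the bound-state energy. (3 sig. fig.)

The bound state is ψ(x) = √κ e^{−κ|x|}. The derivative jump ψ'(0⁺) − ψ'(0⁻) = −(2mλ/ℏ²)ψ(0) fixes κ = mλ/ℏ² = 1.770.
Then E = −ℏ²κ²/(2m) = −mλ²/(2ℏ²) = -1.566.

E = -1.57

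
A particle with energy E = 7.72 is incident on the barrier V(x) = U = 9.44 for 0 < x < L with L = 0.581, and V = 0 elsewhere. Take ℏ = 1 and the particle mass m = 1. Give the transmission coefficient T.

Since E < U the interior solution is evanescent with decay constant κ = √(2m(U − E))/ℏ = 1.855.
κL = 1.078, sinh(κL) = 1.299.
Matching ψ, ψ′ at both faces gives T = [1 + U² sinh²(κL) / (4E(U − E))]⁻¹ = 1/3.829 = 0.261.

T = 0.261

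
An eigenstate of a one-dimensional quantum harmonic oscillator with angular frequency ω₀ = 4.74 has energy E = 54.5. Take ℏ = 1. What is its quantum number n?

Invert E_n = (n + ½)ℏω₀: n = E/ℏω₀ − ½ = 10.998, so n = 11.

n = 11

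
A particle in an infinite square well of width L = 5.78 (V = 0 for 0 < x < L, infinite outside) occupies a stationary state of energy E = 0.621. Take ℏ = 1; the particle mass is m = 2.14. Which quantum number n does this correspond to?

n = 3

From E_n = n²π²ℏ²/(2mL²) invert to n = √(2mL²E)/(πℏ).
n = (5.78/π) × √(2 × 2.14 × 0.621) = 2.999 → n = 3.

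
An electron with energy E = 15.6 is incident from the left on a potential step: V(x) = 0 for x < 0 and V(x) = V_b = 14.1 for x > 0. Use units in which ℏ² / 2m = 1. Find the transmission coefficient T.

The wavenumbers are k₁ = √(2mE)/ℏ = 3.950 on the left and k₂ = √(2m(E − V_b))/ℏ = 1.225 on the right.
Matching ψ and ψ′ at x = 0 gives r = (k₁ − k₂)/(k₁ + k₂), so R = r² = 0.2773 and T = 1 − R = 0.7227.

T = 0.723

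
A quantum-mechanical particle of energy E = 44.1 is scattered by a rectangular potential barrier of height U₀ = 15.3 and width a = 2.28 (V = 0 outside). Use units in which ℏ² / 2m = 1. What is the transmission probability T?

T = 0.995

Above the barrier the interior wavenumber is k₂ = √(2m(E − U₀))/ℏ = 5.367, giving phase k₂a = 12.24.
Matching at both interfaces gives T⁻¹ = 1 + U₀² sin²(k₂a) / [4E(E − U₀)] = 1.005, hence T = 0.995.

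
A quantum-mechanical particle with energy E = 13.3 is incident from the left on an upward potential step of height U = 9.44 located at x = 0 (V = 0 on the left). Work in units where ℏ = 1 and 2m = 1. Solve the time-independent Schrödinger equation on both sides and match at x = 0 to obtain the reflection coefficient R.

R = 0.0899

On each side the TISE gives plane waves with k = √(2m(E − V))/ℏ: k₁ = √(2·½·13.3) = 3.647, k₂ = √(2·½·3.86) = 1.965.
Continuity of ψ and ψ′ at the step yields the reflection amplitude r = (k₁ − k₂)/(k₁ + k₂) = 0.2998; thus R = |r|² = 0.08987, T = 0.9101.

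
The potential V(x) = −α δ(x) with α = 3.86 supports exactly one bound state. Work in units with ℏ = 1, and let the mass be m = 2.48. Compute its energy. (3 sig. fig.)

E = -18.5

For x ≠ 0 the bound state is ψ ∝ e^{−κ|x|}; integrating the TISE across the delta gives the cusp condition 2κ = 2mα/ℏ², so κ = 9.573.
Then E = −ℏ²κ²/(2m) = −mα²/(2ℏ²) = -18.48.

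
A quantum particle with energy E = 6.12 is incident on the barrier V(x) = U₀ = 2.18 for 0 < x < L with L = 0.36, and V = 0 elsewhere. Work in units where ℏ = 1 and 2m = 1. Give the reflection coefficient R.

E > U₀: inside the barrier k₂ = √(2m(E − U₀))/ℏ = 1.985, k₂L = 0.7146.
T = [1 + U₀² sin²(k₂L) / (4E(E − U₀))]⁻¹ = 1/1.021 = 0.979.
R = 1 − T = 0.0207.

R = 0.0207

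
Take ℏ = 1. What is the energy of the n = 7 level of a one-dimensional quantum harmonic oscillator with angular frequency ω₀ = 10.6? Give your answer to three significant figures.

Using E_n = (n + ½)ℏω₀: E_7 = 7.5 × 10.6 = 79.50.

E = 79.5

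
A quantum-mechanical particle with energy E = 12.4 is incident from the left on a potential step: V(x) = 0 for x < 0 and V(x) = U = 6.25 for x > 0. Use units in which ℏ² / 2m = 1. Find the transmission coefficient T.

T = 0.970

The wavenumbers are k₁ = √(2mE)/ℏ = 3.521 on the left and k₂ = √(2m(E − U))/ℏ = 2.480 on the right.
Matching ψ and ψ′ at x = 0 gives r = (k₁ − k₂)/(k₁ + k₂), so R = r² = 0.03012 and T = 1 − R = 0.9699.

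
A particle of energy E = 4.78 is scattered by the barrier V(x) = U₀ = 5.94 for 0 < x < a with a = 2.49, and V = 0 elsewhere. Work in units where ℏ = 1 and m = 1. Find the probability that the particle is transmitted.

E < U₀: inside the barrier ψ ∝ e^{±κx} with κ = √(2m(U₀ − E))/ℏ = 1.523.
κa = 3.793, sinh(κa) = 22.18.
Matching ψ, ψ′ at both faces gives T = [1 + U₀² sinh²(κa) / (4E(U₀ − E))]⁻¹ = 1/783.3 = 0.00128.

T = 0.00128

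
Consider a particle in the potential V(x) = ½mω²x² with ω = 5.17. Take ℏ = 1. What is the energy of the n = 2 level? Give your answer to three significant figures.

Using E_n = (n + ½)ℏω: E_2 = 2.5 × 5.17 = 12.93.

E = 12.9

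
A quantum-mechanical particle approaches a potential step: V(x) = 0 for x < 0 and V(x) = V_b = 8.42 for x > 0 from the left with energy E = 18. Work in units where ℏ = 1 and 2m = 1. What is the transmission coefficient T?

T = 0.976

The wavenumbers are k₁ = √(2mE)/ℏ = 4.243 on the left and k₂ = √(2m(E − V_b))/ℏ = 3.095 on the right.
Matching ψ and ψ′ at x = 0 gives r = (k₁ − k₂)/(k₁ + k₂), so R = r² = 0.02445 and T = 1 − R = 0.9755.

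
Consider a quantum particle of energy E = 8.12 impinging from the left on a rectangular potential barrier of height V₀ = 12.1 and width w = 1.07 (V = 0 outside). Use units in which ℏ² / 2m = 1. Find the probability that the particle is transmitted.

T = 0.0484

E < V₀: inside the barrier ψ ∝ e^{±κx} with κ = √(2m(V₀ − E))/ℏ = 1.995.
κw = 2.135, sinh(κw) = 4.168.
The exact tunnelling result is T⁻¹ = 1 + V₀² sinh²(κw) / [4E(V₀ − E)] = 20.67, so T = 0.0484.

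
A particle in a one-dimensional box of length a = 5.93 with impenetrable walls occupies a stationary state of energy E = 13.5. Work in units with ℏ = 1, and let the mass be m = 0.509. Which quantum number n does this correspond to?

n = 7

From E_n = n²π²ℏ²/(2ma²) invert to n = √(2ma²E)/(πℏ).
n = (5.93/π) × √(2 × 0.509 × 13.5) = 6.998 → n = 7.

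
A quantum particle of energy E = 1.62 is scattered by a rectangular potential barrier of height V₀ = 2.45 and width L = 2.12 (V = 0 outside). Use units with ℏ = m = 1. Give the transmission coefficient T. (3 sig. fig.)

Since E < V₀ the interior solution is evanescent with decay constant κ = √(2m(V₀ − E))/ℏ = 1.288.
κL = 2.731, sinh(κL) = 7.645.
The exact tunnelling result is T⁻¹ = 1 + V₀² sinh²(κL) / [4E(V₀ − E)] = 66.23, so T = 0.0151.

T = 0.0151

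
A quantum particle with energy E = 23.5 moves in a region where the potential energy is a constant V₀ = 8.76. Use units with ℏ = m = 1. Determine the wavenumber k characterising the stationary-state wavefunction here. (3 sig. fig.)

With E > V₀ the solution is oscillatory, ψ ∝ e^{±ikx} with k = √(2m(E − V₀))/ℏ.
k = √(2 × 1 × 14.74) = 5.430.

k = 5.43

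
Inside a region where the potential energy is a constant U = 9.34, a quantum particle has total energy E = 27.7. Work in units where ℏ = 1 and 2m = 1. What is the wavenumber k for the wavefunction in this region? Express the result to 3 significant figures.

k = 4.28

With E > U the solution is oscillatory, ψ ∝ e^{±ikx} with k = √(2m(E − U))/ℏ.
k = √(2 × 0.5 × 18.36) = 4.285.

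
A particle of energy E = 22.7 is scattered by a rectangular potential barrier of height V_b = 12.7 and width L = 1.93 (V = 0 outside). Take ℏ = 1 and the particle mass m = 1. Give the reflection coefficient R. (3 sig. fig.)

Above the barrier the interior wavenumber is k₂ = √(2m(E − V_b))/ℏ = 4.472, giving phase k₂L = 8.631.
T = [1 + V_b² sin²(k₂L) / (4E(E − V_b))]⁻¹ = 1/1.090 = 0.917.
R = 1 − T = 0.0828.

R = 0.0828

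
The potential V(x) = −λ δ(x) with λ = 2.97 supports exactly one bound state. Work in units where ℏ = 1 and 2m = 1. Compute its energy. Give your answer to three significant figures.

E = -2.21

For x ≠ 0 the bound state is ψ ∝ e^{−κ|x|}; integrating the TISE across the delta gives the cusp condition 2κ = 2mλ/ℏ², so κ = 1.485.
Then E = −ℏ²κ²/(2m) = −mλ²/(2ℏ²) = -2.205.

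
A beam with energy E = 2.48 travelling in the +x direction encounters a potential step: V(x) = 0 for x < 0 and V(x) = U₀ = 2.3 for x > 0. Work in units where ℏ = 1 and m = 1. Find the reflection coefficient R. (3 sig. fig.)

R = 0.331

The wavenumbers are k₁ = √(2mE)/ℏ = 2.227 on the left and k₂ = √(2m(E − U₀))/ℏ = 0.6000 on the right.
Matching ψ and ψ′ at x = 0 gives r = (k₁ − k₂)/(k₁ + k₂), so R = r² = 0.3312 and T = 1 − R = 0.6688.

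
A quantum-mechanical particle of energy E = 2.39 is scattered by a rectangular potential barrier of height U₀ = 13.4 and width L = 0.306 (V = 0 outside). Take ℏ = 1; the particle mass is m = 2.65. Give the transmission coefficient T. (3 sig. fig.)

Since E < U₀ the interior solution is evanescent with decay constant κ = √(2m(U₀ − E))/ℏ = 7.639.
κL = 2.338, sinh(κL) = 5.129.
Matching ψ, ψ′ at both faces gives T = [1 + U₀² sinh²(κL) / (4E(U₀ − E))]⁻¹ = 1/45.88 = 0.0218.

T = 0.0218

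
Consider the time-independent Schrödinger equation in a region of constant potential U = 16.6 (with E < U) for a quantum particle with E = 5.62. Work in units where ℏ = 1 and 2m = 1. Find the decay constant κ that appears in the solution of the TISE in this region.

κ = 3.31

Since E < U the TISE in this region is ψ'' = κ²ψ with κ = √(2m(U − E))/ℏ.
κ = √(2 × 0.5 × 10.98) = 3.314.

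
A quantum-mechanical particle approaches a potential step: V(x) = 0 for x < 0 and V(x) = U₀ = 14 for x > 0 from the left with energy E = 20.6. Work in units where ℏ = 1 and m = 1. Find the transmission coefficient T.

On each side the TISE gives plane waves with k = √(2m(E − V))/ℏ: k₁ = √(2·1·20.6) = 6.419, k₂ = √(2·1·6.6) = 3.633.
Continuity of ψ and ψ′ at the step yields the reflection amplitude r = (k₁ − k₂)/(k₁ + k₂) = 0.2771; thus R = |r|² = 0.07679, T = 0.9232.

T = 0.923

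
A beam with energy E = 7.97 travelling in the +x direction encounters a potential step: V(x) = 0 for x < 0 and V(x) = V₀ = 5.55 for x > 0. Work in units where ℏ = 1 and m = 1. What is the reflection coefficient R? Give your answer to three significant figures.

On each side the TISE gives plane waves with k = √(2m(E − V))/ℏ: k₁ = √(2·1·7.97) = 3.992, k₂ = √(2·1·2.42) = 2.200.
Matching ψ and ψ′ at x = 0 gives r = (k₁ − k₂)/(k₁ + k₂), so R = r² = 0.08379 and T = 1 − R = 0.9162.

R = 0.0838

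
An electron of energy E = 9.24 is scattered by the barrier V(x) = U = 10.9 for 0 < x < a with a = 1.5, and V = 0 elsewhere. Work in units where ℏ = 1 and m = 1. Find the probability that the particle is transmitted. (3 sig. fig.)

T = 0.00873

Since E < U the interior solution is evanescent with decay constant κ = √(2m(U − E))/ℏ = 1.822.
κa = 2.733, sinh(κa) = 7.658.
The exact tunnelling result is T⁻¹ = 1 + U² sinh²(κa) / [4E(U − E)] = 114.6, so T = 0.00873.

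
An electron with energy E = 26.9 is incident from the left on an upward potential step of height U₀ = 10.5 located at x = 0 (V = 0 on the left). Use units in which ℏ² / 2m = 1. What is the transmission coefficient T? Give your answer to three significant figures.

T = 0.985

On each side the TISE gives plane waves with k = √(2m(E − V))/ℏ: k₁ = √(2·½·26.9) = 5.187, k₂ = √(2·½·16.4) = 4.050.
Matching ψ and ψ′ at x = 0 gives r = (k₁ − k₂)/(k₁ + k₂), so R = r² = 0.01515 and T = 1 − R = 0.9849.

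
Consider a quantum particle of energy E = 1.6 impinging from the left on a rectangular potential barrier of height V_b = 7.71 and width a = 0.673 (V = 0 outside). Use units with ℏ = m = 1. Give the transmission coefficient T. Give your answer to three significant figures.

Since E < V_b the interior solution is evanescent with decay constant κ = √(2m(V_b − E))/ℏ = 3.496.
κa = 2.353, sinh(κa) = 5.209.
Matching ψ, ψ′ at both faces gives T = [1 + V_b² sinh²(κa) / (4E(V_b − E))]⁻¹ = 1/42.25 = 0.0237.

T = 0.0237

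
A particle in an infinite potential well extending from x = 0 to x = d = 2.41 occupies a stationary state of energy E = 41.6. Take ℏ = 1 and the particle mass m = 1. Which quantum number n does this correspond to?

n = 7

From E_n = n²π²ℏ²/(2md²) invert to n = √(2md²E)/(πℏ).
n = (2.41/π) × √(2 × 1 × 41.6) = 6.997 → n = 7.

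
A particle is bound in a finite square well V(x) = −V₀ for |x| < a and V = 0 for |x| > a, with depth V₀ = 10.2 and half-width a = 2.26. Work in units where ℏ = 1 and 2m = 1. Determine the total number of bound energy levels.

The dimensionless depth is z₀ = a√(2mV₀)/ℏ = 2.26 × √(10.20) = 7.218.
The even/odd transcendental equations gain one root per π/2 in z₀, giving N = 1 + ⌊2z₀/π⌋ = 1 + ⌊4.595⌋ = 5.

N = 5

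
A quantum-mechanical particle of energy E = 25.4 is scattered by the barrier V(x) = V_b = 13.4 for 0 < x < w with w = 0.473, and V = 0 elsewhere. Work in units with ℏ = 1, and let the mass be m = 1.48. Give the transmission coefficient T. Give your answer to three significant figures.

Above the barrier the interior wavenumber is k₂ = √(2m(E − V_b))/ℏ = 5.960, giving phase k₂w = 2.819.
T = [1 + V_b² sin²(k₂w) / (4E(E − V_b))]⁻¹ = 1/1.015 = 0.985.

T = 0.985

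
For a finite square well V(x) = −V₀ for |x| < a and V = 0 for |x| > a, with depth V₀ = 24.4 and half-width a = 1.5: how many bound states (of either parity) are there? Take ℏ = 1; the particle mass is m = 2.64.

The dimensionless depth is z₀ = a√(2mV₀)/ℏ = 1.5 × √(128.8) = 17.03.
The even/odd transcendental equations gain one root per π/2 in z₀, giving N = 1 + ⌊2z₀/π⌋ = 1 + ⌊10.84⌋ = 11.

N = 11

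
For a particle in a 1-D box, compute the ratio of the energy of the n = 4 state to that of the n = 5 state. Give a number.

0.64

Since E_n ∝ n², the ratio is (4/5)² = 0.64.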